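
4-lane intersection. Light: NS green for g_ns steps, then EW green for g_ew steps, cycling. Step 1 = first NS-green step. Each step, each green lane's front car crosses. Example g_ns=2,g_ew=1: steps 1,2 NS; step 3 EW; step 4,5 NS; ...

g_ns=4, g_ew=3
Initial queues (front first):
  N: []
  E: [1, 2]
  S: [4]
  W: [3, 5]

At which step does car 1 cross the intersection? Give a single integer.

Step 1 [NS]: N:empty,E:wait,S:car4-GO,W:wait | queues: N=0 E=2 S=0 W=2
Step 2 [NS]: N:empty,E:wait,S:empty,W:wait | queues: N=0 E=2 S=0 W=2
Step 3 [NS]: N:empty,E:wait,S:empty,W:wait | queues: N=0 E=2 S=0 W=2
Step 4 [NS]: N:empty,E:wait,S:empty,W:wait | queues: N=0 E=2 S=0 W=2
Step 5 [EW]: N:wait,E:car1-GO,S:wait,W:car3-GO | queues: N=0 E=1 S=0 W=1
Step 6 [EW]: N:wait,E:car2-GO,S:wait,W:car5-GO | queues: N=0 E=0 S=0 W=0
Car 1 crosses at step 5

5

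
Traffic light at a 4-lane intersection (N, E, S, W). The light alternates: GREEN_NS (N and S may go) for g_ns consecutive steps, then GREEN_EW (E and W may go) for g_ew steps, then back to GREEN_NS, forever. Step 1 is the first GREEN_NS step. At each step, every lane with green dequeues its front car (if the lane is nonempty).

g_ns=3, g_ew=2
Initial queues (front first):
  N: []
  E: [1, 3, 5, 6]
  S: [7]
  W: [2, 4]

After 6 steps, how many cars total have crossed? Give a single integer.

Answer: 5

Derivation:
Step 1 [NS]: N:empty,E:wait,S:car7-GO,W:wait | queues: N=0 E=4 S=0 W=2
Step 2 [NS]: N:empty,E:wait,S:empty,W:wait | queues: N=0 E=4 S=0 W=2
Step 3 [NS]: N:empty,E:wait,S:empty,W:wait | queues: N=0 E=4 S=0 W=2
Step 4 [EW]: N:wait,E:car1-GO,S:wait,W:car2-GO | queues: N=0 E=3 S=0 W=1
Step 5 [EW]: N:wait,E:car3-GO,S:wait,W:car4-GO | queues: N=0 E=2 S=0 W=0
Step 6 [NS]: N:empty,E:wait,S:empty,W:wait | queues: N=0 E=2 S=0 W=0
Cars crossed by step 6: 5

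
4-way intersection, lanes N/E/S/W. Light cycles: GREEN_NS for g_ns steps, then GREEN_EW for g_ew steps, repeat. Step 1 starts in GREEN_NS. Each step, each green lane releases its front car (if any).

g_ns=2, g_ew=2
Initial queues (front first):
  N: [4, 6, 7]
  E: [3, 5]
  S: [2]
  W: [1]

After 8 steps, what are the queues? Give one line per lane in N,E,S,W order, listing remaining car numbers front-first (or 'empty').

Step 1 [NS]: N:car4-GO,E:wait,S:car2-GO,W:wait | queues: N=2 E=2 S=0 W=1
Step 2 [NS]: N:car6-GO,E:wait,S:empty,W:wait | queues: N=1 E=2 S=0 W=1
Step 3 [EW]: N:wait,E:car3-GO,S:wait,W:car1-GO | queues: N=1 E=1 S=0 W=0
Step 4 [EW]: N:wait,E:car5-GO,S:wait,W:empty | queues: N=1 E=0 S=0 W=0
Step 5 [NS]: N:car7-GO,E:wait,S:empty,W:wait | queues: N=0 E=0 S=0 W=0

N: empty
E: empty
S: empty
W: empty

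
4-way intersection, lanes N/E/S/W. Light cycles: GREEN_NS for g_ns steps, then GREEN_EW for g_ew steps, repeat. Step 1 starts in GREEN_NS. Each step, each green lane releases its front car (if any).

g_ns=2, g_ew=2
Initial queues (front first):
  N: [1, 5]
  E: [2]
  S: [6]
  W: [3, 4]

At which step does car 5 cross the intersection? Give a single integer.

Step 1 [NS]: N:car1-GO,E:wait,S:car6-GO,W:wait | queues: N=1 E=1 S=0 W=2
Step 2 [NS]: N:car5-GO,E:wait,S:empty,W:wait | queues: N=0 E=1 S=0 W=2
Step 3 [EW]: N:wait,E:car2-GO,S:wait,W:car3-GO | queues: N=0 E=0 S=0 W=1
Step 4 [EW]: N:wait,E:empty,S:wait,W:car4-GO | queues: N=0 E=0 S=0 W=0
Car 5 crosses at step 2

2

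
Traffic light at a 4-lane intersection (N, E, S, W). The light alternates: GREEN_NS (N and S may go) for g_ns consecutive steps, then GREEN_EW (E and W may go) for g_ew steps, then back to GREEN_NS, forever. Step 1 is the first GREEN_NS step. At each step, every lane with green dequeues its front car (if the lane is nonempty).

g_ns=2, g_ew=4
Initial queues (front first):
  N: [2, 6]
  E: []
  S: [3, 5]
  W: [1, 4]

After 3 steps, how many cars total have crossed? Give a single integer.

Answer: 5

Derivation:
Step 1 [NS]: N:car2-GO,E:wait,S:car3-GO,W:wait | queues: N=1 E=0 S=1 W=2
Step 2 [NS]: N:car6-GO,E:wait,S:car5-GO,W:wait | queues: N=0 E=0 S=0 W=2
Step 3 [EW]: N:wait,E:empty,S:wait,W:car1-GO | queues: N=0 E=0 S=0 W=1
Cars crossed by step 3: 5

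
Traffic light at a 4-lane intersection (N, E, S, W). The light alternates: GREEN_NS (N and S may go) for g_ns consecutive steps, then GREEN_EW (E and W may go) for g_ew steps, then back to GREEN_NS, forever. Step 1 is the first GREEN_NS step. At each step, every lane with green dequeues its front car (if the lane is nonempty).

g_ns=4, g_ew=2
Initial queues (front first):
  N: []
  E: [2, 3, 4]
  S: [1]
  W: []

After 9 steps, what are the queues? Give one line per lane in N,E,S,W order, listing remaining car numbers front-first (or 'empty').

Step 1 [NS]: N:empty,E:wait,S:car1-GO,W:wait | queues: N=0 E=3 S=0 W=0
Step 2 [NS]: N:empty,E:wait,S:empty,W:wait | queues: N=0 E=3 S=0 W=0
Step 3 [NS]: N:empty,E:wait,S:empty,W:wait | queues: N=0 E=3 S=0 W=0
Step 4 [NS]: N:empty,E:wait,S:empty,W:wait | queues: N=0 E=3 S=0 W=0
Step 5 [EW]: N:wait,E:car2-GO,S:wait,W:empty | queues: N=0 E=2 S=0 W=0
Step 6 [EW]: N:wait,E:car3-GO,S:wait,W:empty | queues: N=0 E=1 S=0 W=0
Step 7 [NS]: N:empty,E:wait,S:empty,W:wait | queues: N=0 E=1 S=0 W=0
Step 8 [NS]: N:empty,E:wait,S:empty,W:wait | queues: N=0 E=1 S=0 W=0
Step 9 [NS]: N:empty,E:wait,S:empty,W:wait | queues: N=0 E=1 S=0 W=0

N: empty
E: 4
S: empty
W: empty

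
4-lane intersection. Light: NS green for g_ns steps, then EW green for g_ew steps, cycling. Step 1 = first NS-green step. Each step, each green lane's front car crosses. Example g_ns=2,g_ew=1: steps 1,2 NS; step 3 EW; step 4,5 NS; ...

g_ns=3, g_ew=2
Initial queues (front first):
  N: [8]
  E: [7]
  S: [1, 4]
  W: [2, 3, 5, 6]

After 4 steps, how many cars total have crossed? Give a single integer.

Step 1 [NS]: N:car8-GO,E:wait,S:car1-GO,W:wait | queues: N=0 E=1 S=1 W=4
Step 2 [NS]: N:empty,E:wait,S:car4-GO,W:wait | queues: N=0 E=1 S=0 W=4
Step 3 [NS]: N:empty,E:wait,S:empty,W:wait | queues: N=0 E=1 S=0 W=4
Step 4 [EW]: N:wait,E:car7-GO,S:wait,W:car2-GO | queues: N=0 E=0 S=0 W=3
Cars crossed by step 4: 5

Answer: 5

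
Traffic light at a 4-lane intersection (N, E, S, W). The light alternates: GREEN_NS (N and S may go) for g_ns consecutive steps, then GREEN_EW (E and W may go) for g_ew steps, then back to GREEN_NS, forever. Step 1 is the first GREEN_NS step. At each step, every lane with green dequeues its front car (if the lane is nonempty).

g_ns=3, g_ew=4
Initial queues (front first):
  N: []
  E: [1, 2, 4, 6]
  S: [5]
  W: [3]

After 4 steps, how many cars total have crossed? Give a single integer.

Answer: 3

Derivation:
Step 1 [NS]: N:empty,E:wait,S:car5-GO,W:wait | queues: N=0 E=4 S=0 W=1
Step 2 [NS]: N:empty,E:wait,S:empty,W:wait | queues: N=0 E=4 S=0 W=1
Step 3 [NS]: N:empty,E:wait,S:empty,W:wait | queues: N=0 E=4 S=0 W=1
Step 4 [EW]: N:wait,E:car1-GO,S:wait,W:car3-GO | queues: N=0 E=3 S=0 W=0
Cars crossed by step 4: 3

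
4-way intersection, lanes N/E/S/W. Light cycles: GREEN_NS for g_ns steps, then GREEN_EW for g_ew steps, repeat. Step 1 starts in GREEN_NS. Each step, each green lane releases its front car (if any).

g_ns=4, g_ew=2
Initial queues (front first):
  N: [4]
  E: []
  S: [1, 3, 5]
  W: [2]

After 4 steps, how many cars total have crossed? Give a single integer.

Answer: 4

Derivation:
Step 1 [NS]: N:car4-GO,E:wait,S:car1-GO,W:wait | queues: N=0 E=0 S=2 W=1
Step 2 [NS]: N:empty,E:wait,S:car3-GO,W:wait | queues: N=0 E=0 S=1 W=1
Step 3 [NS]: N:empty,E:wait,S:car5-GO,W:wait | queues: N=0 E=0 S=0 W=1
Step 4 [NS]: N:empty,E:wait,S:empty,W:wait | queues: N=0 E=0 S=0 W=1
Cars crossed by step 4: 4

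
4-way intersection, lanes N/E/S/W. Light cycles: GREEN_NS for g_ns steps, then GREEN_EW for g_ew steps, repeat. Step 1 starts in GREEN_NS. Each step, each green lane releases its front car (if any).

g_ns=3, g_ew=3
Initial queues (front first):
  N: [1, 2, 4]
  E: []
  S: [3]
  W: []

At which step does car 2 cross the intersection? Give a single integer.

Step 1 [NS]: N:car1-GO,E:wait,S:car3-GO,W:wait | queues: N=2 E=0 S=0 W=0
Step 2 [NS]: N:car2-GO,E:wait,S:empty,W:wait | queues: N=1 E=0 S=0 W=0
Step 3 [NS]: N:car4-GO,E:wait,S:empty,W:wait | queues: N=0 E=0 S=0 W=0
Car 2 crosses at step 2

2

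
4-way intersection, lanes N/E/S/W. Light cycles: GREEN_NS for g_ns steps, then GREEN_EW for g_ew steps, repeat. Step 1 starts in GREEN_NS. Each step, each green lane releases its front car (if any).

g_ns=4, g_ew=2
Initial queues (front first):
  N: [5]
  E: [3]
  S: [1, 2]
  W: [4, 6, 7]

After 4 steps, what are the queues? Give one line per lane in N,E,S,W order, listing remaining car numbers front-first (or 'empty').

Step 1 [NS]: N:car5-GO,E:wait,S:car1-GO,W:wait | queues: N=0 E=1 S=1 W=3
Step 2 [NS]: N:empty,E:wait,S:car2-GO,W:wait | queues: N=0 E=1 S=0 W=3
Step 3 [NS]: N:empty,E:wait,S:empty,W:wait | queues: N=0 E=1 S=0 W=3
Step 4 [NS]: N:empty,E:wait,S:empty,W:wait | queues: N=0 E=1 S=0 W=3

N: empty
E: 3
S: empty
W: 4 6 7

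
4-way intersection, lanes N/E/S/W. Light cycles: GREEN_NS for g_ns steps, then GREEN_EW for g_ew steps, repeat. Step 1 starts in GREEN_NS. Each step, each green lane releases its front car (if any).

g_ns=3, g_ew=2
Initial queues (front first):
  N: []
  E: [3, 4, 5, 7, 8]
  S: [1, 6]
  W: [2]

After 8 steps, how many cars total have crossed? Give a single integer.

Answer: 5

Derivation:
Step 1 [NS]: N:empty,E:wait,S:car1-GO,W:wait | queues: N=0 E=5 S=1 W=1
Step 2 [NS]: N:empty,E:wait,S:car6-GO,W:wait | queues: N=0 E=5 S=0 W=1
Step 3 [NS]: N:empty,E:wait,S:empty,W:wait | queues: N=0 E=5 S=0 W=1
Step 4 [EW]: N:wait,E:car3-GO,S:wait,W:car2-GO | queues: N=0 E=4 S=0 W=0
Step 5 [EW]: N:wait,E:car4-GO,S:wait,W:empty | queues: N=0 E=3 S=0 W=0
Step 6 [NS]: N:empty,E:wait,S:empty,W:wait | queues: N=0 E=3 S=0 W=0
Step 7 [NS]: N:empty,E:wait,S:empty,W:wait | queues: N=0 E=3 S=0 W=0
Step 8 [NS]: N:empty,E:wait,S:empty,W:wait | queues: N=0 E=3 S=0 W=0
Cars crossed by step 8: 5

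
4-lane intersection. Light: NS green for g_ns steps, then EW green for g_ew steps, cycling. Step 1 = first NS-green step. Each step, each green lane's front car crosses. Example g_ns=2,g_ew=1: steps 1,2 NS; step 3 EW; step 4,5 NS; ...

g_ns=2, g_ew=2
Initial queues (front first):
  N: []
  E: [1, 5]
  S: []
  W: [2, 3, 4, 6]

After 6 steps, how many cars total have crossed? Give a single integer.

Answer: 4

Derivation:
Step 1 [NS]: N:empty,E:wait,S:empty,W:wait | queues: N=0 E=2 S=0 W=4
Step 2 [NS]: N:empty,E:wait,S:empty,W:wait | queues: N=0 E=2 S=0 W=4
Step 3 [EW]: N:wait,E:car1-GO,S:wait,W:car2-GO | queues: N=0 E=1 S=0 W=3
Step 4 [EW]: N:wait,E:car5-GO,S:wait,W:car3-GO | queues: N=0 E=0 S=0 W=2
Step 5 [NS]: N:empty,E:wait,S:empty,W:wait | queues: N=0 E=0 S=0 W=2
Step 6 [NS]: N:empty,E:wait,S:empty,W:wait | queues: N=0 E=0 S=0 W=2
Cars crossed by step 6: 4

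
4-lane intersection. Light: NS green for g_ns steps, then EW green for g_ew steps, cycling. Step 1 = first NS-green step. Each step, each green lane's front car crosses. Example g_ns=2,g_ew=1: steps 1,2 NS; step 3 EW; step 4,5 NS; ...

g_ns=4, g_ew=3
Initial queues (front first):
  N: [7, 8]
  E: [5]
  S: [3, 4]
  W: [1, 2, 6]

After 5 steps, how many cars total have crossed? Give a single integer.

Answer: 6

Derivation:
Step 1 [NS]: N:car7-GO,E:wait,S:car3-GO,W:wait | queues: N=1 E=1 S=1 W=3
Step 2 [NS]: N:car8-GO,E:wait,S:car4-GO,W:wait | queues: N=0 E=1 S=0 W=3
Step 3 [NS]: N:empty,E:wait,S:empty,W:wait | queues: N=0 E=1 S=0 W=3
Step 4 [NS]: N:empty,E:wait,S:empty,W:wait | queues: N=0 E=1 S=0 W=3
Step 5 [EW]: N:wait,E:car5-GO,S:wait,W:car1-GO | queues: N=0 E=0 S=0 W=2
Cars crossed by step 5: 6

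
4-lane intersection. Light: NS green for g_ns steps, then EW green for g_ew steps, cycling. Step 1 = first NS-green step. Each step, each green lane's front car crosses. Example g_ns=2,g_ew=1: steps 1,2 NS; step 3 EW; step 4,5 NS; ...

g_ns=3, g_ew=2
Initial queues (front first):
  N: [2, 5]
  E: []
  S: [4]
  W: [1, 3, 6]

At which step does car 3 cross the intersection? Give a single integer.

Step 1 [NS]: N:car2-GO,E:wait,S:car4-GO,W:wait | queues: N=1 E=0 S=0 W=3
Step 2 [NS]: N:car5-GO,E:wait,S:empty,W:wait | queues: N=0 E=0 S=0 W=3
Step 3 [NS]: N:empty,E:wait,S:empty,W:wait | queues: N=0 E=0 S=0 W=3
Step 4 [EW]: N:wait,E:empty,S:wait,W:car1-GO | queues: N=0 E=0 S=0 W=2
Step 5 [EW]: N:wait,E:empty,S:wait,W:car3-GO | queues: N=0 E=0 S=0 W=1
Step 6 [NS]: N:empty,E:wait,S:empty,W:wait | queues: N=0 E=0 S=0 W=1
Step 7 [NS]: N:empty,E:wait,S:empty,W:wait | queues: N=0 E=0 S=0 W=1
Step 8 [NS]: N:empty,E:wait,S:empty,W:wait | queues: N=0 E=0 S=0 W=1
Step 9 [EW]: N:wait,E:empty,S:wait,W:car6-GO | queues: N=0 E=0 S=0 W=0
Car 3 crosses at step 5

5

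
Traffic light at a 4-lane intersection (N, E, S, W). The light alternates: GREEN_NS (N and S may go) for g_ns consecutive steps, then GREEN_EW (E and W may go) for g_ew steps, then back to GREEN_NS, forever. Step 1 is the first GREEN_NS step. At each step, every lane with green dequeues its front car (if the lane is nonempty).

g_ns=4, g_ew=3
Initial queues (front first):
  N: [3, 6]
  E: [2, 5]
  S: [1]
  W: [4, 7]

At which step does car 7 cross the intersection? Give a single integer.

Step 1 [NS]: N:car3-GO,E:wait,S:car1-GO,W:wait | queues: N=1 E=2 S=0 W=2
Step 2 [NS]: N:car6-GO,E:wait,S:empty,W:wait | queues: N=0 E=2 S=0 W=2
Step 3 [NS]: N:empty,E:wait,S:empty,W:wait | queues: N=0 E=2 S=0 W=2
Step 4 [NS]: N:empty,E:wait,S:empty,W:wait | queues: N=0 E=2 S=0 W=2
Step 5 [EW]: N:wait,E:car2-GO,S:wait,W:car4-GO | queues: N=0 E=1 S=0 W=1
Step 6 [EW]: N:wait,E:car5-GO,S:wait,W:car7-GO | queues: N=0 E=0 S=0 W=0
Car 7 crosses at step 6

6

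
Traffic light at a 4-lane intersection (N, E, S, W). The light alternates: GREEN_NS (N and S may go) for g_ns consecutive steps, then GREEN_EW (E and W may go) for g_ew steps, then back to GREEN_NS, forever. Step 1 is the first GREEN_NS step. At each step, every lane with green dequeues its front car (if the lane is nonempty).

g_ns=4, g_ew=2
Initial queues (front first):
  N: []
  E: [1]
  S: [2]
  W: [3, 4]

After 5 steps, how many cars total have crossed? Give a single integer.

Answer: 3

Derivation:
Step 1 [NS]: N:empty,E:wait,S:car2-GO,W:wait | queues: N=0 E=1 S=0 W=2
Step 2 [NS]: N:empty,E:wait,S:empty,W:wait | queues: N=0 E=1 S=0 W=2
Step 3 [NS]: N:empty,E:wait,S:empty,W:wait | queues: N=0 E=1 S=0 W=2
Step 4 [NS]: N:empty,E:wait,S:empty,W:wait | queues: N=0 E=1 S=0 W=2
Step 5 [EW]: N:wait,E:car1-GO,S:wait,W:car3-GO | queues: N=0 E=0 S=0 W=1
Cars crossed by step 5: 3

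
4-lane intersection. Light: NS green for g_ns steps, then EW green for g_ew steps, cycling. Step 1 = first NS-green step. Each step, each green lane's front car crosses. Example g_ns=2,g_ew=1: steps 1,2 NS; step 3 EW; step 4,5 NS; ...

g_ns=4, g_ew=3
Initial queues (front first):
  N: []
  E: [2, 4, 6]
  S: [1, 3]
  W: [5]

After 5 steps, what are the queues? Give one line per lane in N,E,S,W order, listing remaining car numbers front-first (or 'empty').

Step 1 [NS]: N:empty,E:wait,S:car1-GO,W:wait | queues: N=0 E=3 S=1 W=1
Step 2 [NS]: N:empty,E:wait,S:car3-GO,W:wait | queues: N=0 E=3 S=0 W=1
Step 3 [NS]: N:empty,E:wait,S:empty,W:wait | queues: N=0 E=3 S=0 W=1
Step 4 [NS]: N:empty,E:wait,S:empty,W:wait | queues: N=0 E=3 S=0 W=1
Step 5 [EW]: N:wait,E:car2-GO,S:wait,W:car5-GO | queues: N=0 E=2 S=0 W=0

N: empty
E: 4 6
S: empty
W: empty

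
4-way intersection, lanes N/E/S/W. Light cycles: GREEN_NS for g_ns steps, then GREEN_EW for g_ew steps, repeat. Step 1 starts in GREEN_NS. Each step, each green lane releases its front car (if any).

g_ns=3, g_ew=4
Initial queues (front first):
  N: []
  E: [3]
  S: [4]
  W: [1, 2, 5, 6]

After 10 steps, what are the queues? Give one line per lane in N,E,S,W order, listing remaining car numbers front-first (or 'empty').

Step 1 [NS]: N:empty,E:wait,S:car4-GO,W:wait | queues: N=0 E=1 S=0 W=4
Step 2 [NS]: N:empty,E:wait,S:empty,W:wait | queues: N=0 E=1 S=0 W=4
Step 3 [NS]: N:empty,E:wait,S:empty,W:wait | queues: N=0 E=1 S=0 W=4
Step 4 [EW]: N:wait,E:car3-GO,S:wait,W:car1-GO | queues: N=0 E=0 S=0 W=3
Step 5 [EW]: N:wait,E:empty,S:wait,W:car2-GO | queues: N=0 E=0 S=0 W=2
Step 6 [EW]: N:wait,E:empty,S:wait,W:car5-GO | queues: N=0 E=0 S=0 W=1
Step 7 [EW]: N:wait,E:empty,S:wait,W:car6-GO | queues: N=0 E=0 S=0 W=0

N: empty
E: empty
S: empty
W: empty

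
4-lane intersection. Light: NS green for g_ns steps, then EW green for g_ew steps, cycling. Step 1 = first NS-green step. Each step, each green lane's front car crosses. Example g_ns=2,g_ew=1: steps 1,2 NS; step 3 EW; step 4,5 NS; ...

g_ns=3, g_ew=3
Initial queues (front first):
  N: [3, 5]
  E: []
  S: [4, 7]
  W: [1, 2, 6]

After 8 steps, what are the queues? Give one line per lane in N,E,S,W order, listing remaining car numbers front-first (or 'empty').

Step 1 [NS]: N:car3-GO,E:wait,S:car4-GO,W:wait | queues: N=1 E=0 S=1 W=3
Step 2 [NS]: N:car5-GO,E:wait,S:car7-GO,W:wait | queues: N=0 E=0 S=0 W=3
Step 3 [NS]: N:empty,E:wait,S:empty,W:wait | queues: N=0 E=0 S=0 W=3
Step 4 [EW]: N:wait,E:empty,S:wait,W:car1-GO | queues: N=0 E=0 S=0 W=2
Step 5 [EW]: N:wait,E:empty,S:wait,W:car2-GO | queues: N=0 E=0 S=0 W=1
Step 6 [EW]: N:wait,E:empty,S:wait,W:car6-GO | queues: N=0 E=0 S=0 W=0

N: empty
E: empty
S: empty
W: empty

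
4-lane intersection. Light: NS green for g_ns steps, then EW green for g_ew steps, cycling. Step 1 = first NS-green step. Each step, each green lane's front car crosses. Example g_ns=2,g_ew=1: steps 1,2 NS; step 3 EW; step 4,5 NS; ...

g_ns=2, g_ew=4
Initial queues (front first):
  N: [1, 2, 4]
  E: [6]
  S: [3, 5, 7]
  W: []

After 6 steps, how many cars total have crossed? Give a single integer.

Step 1 [NS]: N:car1-GO,E:wait,S:car3-GO,W:wait | queues: N=2 E=1 S=2 W=0
Step 2 [NS]: N:car2-GO,E:wait,S:car5-GO,W:wait | queues: N=1 E=1 S=1 W=0
Step 3 [EW]: N:wait,E:car6-GO,S:wait,W:empty | queues: N=1 E=0 S=1 W=0
Step 4 [EW]: N:wait,E:empty,S:wait,W:empty | queues: N=1 E=0 S=1 W=0
Step 5 [EW]: N:wait,E:empty,S:wait,W:empty | queues: N=1 E=0 S=1 W=0
Step 6 [EW]: N:wait,E:empty,S:wait,W:empty | queues: N=1 E=0 S=1 W=0
Cars crossed by step 6: 5

Answer: 5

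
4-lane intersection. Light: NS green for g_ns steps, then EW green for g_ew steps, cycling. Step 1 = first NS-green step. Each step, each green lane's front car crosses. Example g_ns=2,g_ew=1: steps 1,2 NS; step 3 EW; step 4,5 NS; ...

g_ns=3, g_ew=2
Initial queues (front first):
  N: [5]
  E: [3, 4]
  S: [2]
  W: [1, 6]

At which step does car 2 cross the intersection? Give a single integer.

Step 1 [NS]: N:car5-GO,E:wait,S:car2-GO,W:wait | queues: N=0 E=2 S=0 W=2
Step 2 [NS]: N:empty,E:wait,S:empty,W:wait | queues: N=0 E=2 S=0 W=2
Step 3 [NS]: N:empty,E:wait,S:empty,W:wait | queues: N=0 E=2 S=0 W=2
Step 4 [EW]: N:wait,E:car3-GO,S:wait,W:car1-GO | queues: N=0 E=1 S=0 W=1
Step 5 [EW]: N:wait,E:car4-GO,S:wait,W:car6-GO | queues: N=0 E=0 S=0 W=0
Car 2 crosses at step 1

1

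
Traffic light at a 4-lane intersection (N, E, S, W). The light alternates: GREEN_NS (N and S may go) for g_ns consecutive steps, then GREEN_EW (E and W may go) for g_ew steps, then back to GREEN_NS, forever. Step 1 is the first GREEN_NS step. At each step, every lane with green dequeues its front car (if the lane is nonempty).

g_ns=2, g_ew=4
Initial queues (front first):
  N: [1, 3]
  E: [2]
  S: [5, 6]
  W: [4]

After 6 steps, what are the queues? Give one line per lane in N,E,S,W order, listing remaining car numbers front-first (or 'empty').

Step 1 [NS]: N:car1-GO,E:wait,S:car5-GO,W:wait | queues: N=1 E=1 S=1 W=1
Step 2 [NS]: N:car3-GO,E:wait,S:car6-GO,W:wait | queues: N=0 E=1 S=0 W=1
Step 3 [EW]: N:wait,E:car2-GO,S:wait,W:car4-GO | queues: N=0 E=0 S=0 W=0

N: empty
E: empty
S: empty
W: empty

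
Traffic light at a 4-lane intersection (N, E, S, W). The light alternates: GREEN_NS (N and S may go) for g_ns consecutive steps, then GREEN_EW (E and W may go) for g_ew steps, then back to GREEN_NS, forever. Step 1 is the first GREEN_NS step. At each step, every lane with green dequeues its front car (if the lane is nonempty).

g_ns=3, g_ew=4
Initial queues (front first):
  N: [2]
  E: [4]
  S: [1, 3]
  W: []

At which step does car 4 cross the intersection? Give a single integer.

Step 1 [NS]: N:car2-GO,E:wait,S:car1-GO,W:wait | queues: N=0 E=1 S=1 W=0
Step 2 [NS]: N:empty,E:wait,S:car3-GO,W:wait | queues: N=0 E=1 S=0 W=0
Step 3 [NS]: N:empty,E:wait,S:empty,W:wait | queues: N=0 E=1 S=0 W=0
Step 4 [EW]: N:wait,E:car4-GO,S:wait,W:empty | queues: N=0 E=0 S=0 W=0
Car 4 crosses at step 4

4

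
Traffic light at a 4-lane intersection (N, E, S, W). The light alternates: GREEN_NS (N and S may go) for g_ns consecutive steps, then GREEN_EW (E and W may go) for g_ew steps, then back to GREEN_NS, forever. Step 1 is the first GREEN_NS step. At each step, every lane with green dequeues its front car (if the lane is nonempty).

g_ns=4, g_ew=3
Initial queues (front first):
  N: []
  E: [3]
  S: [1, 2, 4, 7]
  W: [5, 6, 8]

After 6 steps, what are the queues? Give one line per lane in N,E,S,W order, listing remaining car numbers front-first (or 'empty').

Step 1 [NS]: N:empty,E:wait,S:car1-GO,W:wait | queues: N=0 E=1 S=3 W=3
Step 2 [NS]: N:empty,E:wait,S:car2-GO,W:wait | queues: N=0 E=1 S=2 W=3
Step 3 [NS]: N:empty,E:wait,S:car4-GO,W:wait | queues: N=0 E=1 S=1 W=3
Step 4 [NS]: N:empty,E:wait,S:car7-GO,W:wait | queues: N=0 E=1 S=0 W=3
Step 5 [EW]: N:wait,E:car3-GO,S:wait,W:car5-GO | queues: N=0 E=0 S=0 W=2
Step 6 [EW]: N:wait,E:empty,S:wait,W:car6-GO | queues: N=0 E=0 S=0 W=1

N: empty
E: empty
S: empty
W: 8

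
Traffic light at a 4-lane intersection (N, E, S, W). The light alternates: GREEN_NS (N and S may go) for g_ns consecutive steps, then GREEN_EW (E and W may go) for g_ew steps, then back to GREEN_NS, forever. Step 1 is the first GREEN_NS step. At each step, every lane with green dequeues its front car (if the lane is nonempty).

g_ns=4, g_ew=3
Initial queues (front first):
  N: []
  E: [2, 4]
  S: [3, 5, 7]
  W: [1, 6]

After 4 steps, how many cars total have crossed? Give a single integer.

Step 1 [NS]: N:empty,E:wait,S:car3-GO,W:wait | queues: N=0 E=2 S=2 W=2
Step 2 [NS]: N:empty,E:wait,S:car5-GO,W:wait | queues: N=0 E=2 S=1 W=2
Step 3 [NS]: N:empty,E:wait,S:car7-GO,W:wait | queues: N=0 E=2 S=0 W=2
Step 4 [NS]: N:empty,E:wait,S:empty,W:wait | queues: N=0 E=2 S=0 W=2
Cars crossed by step 4: 3

Answer: 3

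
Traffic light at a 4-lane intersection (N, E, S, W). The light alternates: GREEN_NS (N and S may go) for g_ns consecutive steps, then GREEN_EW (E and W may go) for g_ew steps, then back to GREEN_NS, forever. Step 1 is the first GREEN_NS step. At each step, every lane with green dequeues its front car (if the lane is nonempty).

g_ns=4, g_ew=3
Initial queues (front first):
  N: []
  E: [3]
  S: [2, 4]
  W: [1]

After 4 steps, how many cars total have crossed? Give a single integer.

Answer: 2

Derivation:
Step 1 [NS]: N:empty,E:wait,S:car2-GO,W:wait | queues: N=0 E=1 S=1 W=1
Step 2 [NS]: N:empty,E:wait,S:car4-GO,W:wait | queues: N=0 E=1 S=0 W=1
Step 3 [NS]: N:empty,E:wait,S:empty,W:wait | queues: N=0 E=1 S=0 W=1
Step 4 [NS]: N:empty,E:wait,S:empty,W:wait | queues: N=0 E=1 S=0 W=1
Cars crossed by step 4: 2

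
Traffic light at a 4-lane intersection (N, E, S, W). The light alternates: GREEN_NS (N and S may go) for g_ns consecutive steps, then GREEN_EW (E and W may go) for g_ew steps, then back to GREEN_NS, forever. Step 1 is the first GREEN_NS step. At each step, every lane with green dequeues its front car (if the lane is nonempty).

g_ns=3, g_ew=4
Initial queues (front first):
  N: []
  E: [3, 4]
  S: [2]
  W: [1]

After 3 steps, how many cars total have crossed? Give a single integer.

Step 1 [NS]: N:empty,E:wait,S:car2-GO,W:wait | queues: N=0 E=2 S=0 W=1
Step 2 [NS]: N:empty,E:wait,S:empty,W:wait | queues: N=0 E=2 S=0 W=1
Step 3 [NS]: N:empty,E:wait,S:empty,W:wait | queues: N=0 E=2 S=0 W=1
Cars crossed by step 3: 1

Answer: 1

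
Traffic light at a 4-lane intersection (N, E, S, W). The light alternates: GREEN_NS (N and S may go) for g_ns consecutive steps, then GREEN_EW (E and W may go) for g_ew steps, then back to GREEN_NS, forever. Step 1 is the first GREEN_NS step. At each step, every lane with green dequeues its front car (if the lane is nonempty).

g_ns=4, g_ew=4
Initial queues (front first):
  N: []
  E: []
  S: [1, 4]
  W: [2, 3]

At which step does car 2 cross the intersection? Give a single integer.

Step 1 [NS]: N:empty,E:wait,S:car1-GO,W:wait | queues: N=0 E=0 S=1 W=2
Step 2 [NS]: N:empty,E:wait,S:car4-GO,W:wait | queues: N=0 E=0 S=0 W=2
Step 3 [NS]: N:empty,E:wait,S:empty,W:wait | queues: N=0 E=0 S=0 W=2
Step 4 [NS]: N:empty,E:wait,S:empty,W:wait | queues: N=0 E=0 S=0 W=2
Step 5 [EW]: N:wait,E:empty,S:wait,W:car2-GO | queues: N=0 E=0 S=0 W=1
Step 6 [EW]: N:wait,E:empty,S:wait,W:car3-GO | queues: N=0 E=0 S=0 W=0
Car 2 crosses at step 5

5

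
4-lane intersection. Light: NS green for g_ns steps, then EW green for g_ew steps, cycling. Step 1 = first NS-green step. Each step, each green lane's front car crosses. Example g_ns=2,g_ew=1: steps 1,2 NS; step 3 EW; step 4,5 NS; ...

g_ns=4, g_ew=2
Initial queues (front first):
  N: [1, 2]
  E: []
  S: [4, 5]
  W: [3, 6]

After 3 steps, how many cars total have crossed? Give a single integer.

Step 1 [NS]: N:car1-GO,E:wait,S:car4-GO,W:wait | queues: N=1 E=0 S=1 W=2
Step 2 [NS]: N:car2-GO,E:wait,S:car5-GO,W:wait | queues: N=0 E=0 S=0 W=2
Step 3 [NS]: N:empty,E:wait,S:empty,W:wait | queues: N=0 E=0 S=0 W=2
Cars crossed by step 3: 4

Answer: 4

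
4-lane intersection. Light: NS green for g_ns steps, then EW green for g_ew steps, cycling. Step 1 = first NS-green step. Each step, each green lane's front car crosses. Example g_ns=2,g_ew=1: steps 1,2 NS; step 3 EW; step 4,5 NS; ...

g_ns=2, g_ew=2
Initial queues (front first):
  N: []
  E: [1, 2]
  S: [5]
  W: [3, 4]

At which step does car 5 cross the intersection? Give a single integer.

Step 1 [NS]: N:empty,E:wait,S:car5-GO,W:wait | queues: N=0 E=2 S=0 W=2
Step 2 [NS]: N:empty,E:wait,S:empty,W:wait | queues: N=0 E=2 S=0 W=2
Step 3 [EW]: N:wait,E:car1-GO,S:wait,W:car3-GO | queues: N=0 E=1 S=0 W=1
Step 4 [EW]: N:wait,E:car2-GO,S:wait,W:car4-GO | queues: N=0 E=0 S=0 W=0
Car 5 crosses at step 1

1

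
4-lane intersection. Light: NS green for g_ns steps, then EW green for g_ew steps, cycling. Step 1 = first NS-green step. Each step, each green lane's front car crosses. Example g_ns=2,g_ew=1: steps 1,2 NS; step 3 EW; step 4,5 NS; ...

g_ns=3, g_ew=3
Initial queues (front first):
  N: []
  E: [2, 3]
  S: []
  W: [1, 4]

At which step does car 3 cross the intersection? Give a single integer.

Step 1 [NS]: N:empty,E:wait,S:empty,W:wait | queues: N=0 E=2 S=0 W=2
Step 2 [NS]: N:empty,E:wait,S:empty,W:wait | queues: N=0 E=2 S=0 W=2
Step 3 [NS]: N:empty,E:wait,S:empty,W:wait | queues: N=0 E=2 S=0 W=2
Step 4 [EW]: N:wait,E:car2-GO,S:wait,W:car1-GO | queues: N=0 E=1 S=0 W=1
Step 5 [EW]: N:wait,E:car3-GO,S:wait,W:car4-GO | queues: N=0 E=0 S=0 W=0
Car 3 crosses at step 5

5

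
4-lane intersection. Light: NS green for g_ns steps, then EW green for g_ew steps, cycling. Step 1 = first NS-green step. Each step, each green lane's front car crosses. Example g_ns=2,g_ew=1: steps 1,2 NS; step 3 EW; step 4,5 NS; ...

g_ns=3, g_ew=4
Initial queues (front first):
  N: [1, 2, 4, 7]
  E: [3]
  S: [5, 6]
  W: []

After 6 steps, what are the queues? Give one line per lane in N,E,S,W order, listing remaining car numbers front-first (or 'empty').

Step 1 [NS]: N:car1-GO,E:wait,S:car5-GO,W:wait | queues: N=3 E=1 S=1 W=0
Step 2 [NS]: N:car2-GO,E:wait,S:car6-GO,W:wait | queues: N=2 E=1 S=0 W=0
Step 3 [NS]: N:car4-GO,E:wait,S:empty,W:wait | queues: N=1 E=1 S=0 W=0
Step 4 [EW]: N:wait,E:car3-GO,S:wait,W:empty | queues: N=1 E=0 S=0 W=0
Step 5 [EW]: N:wait,E:empty,S:wait,W:empty | queues: N=1 E=0 S=0 W=0
Step 6 [EW]: N:wait,E:empty,S:wait,W:empty | queues: N=1 E=0 S=0 W=0

N: 7
E: empty
S: empty
W: empty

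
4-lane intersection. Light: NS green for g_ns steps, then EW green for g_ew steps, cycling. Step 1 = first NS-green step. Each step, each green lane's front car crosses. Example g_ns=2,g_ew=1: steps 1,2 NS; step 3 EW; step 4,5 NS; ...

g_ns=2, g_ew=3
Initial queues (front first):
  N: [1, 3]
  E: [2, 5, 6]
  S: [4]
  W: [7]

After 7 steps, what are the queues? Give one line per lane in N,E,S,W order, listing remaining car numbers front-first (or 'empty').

Step 1 [NS]: N:car1-GO,E:wait,S:car4-GO,W:wait | queues: N=1 E=3 S=0 W=1
Step 2 [NS]: N:car3-GO,E:wait,S:empty,W:wait | queues: N=0 E=3 S=0 W=1
Step 3 [EW]: N:wait,E:car2-GO,S:wait,W:car7-GO | queues: N=0 E=2 S=0 W=0
Step 4 [EW]: N:wait,E:car5-GO,S:wait,W:empty | queues: N=0 E=1 S=0 W=0
Step 5 [EW]: N:wait,E:car6-GO,S:wait,W:empty | queues: N=0 E=0 S=0 W=0

N: empty
E: empty
S: empty
W: empty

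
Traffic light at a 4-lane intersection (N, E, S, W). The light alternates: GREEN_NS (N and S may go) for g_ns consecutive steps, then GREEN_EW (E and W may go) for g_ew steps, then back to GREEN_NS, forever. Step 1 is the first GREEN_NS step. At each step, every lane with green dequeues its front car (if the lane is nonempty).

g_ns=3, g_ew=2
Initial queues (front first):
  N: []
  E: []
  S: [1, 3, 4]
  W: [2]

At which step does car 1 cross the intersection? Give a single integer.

Step 1 [NS]: N:empty,E:wait,S:car1-GO,W:wait | queues: N=0 E=0 S=2 W=1
Step 2 [NS]: N:empty,E:wait,S:car3-GO,W:wait | queues: N=0 E=0 S=1 W=1
Step 3 [NS]: N:empty,E:wait,S:car4-GO,W:wait | queues: N=0 E=0 S=0 W=1
Step 4 [EW]: N:wait,E:empty,S:wait,W:car2-GO | queues: N=0 E=0 S=0 W=0
Car 1 crosses at step 1

1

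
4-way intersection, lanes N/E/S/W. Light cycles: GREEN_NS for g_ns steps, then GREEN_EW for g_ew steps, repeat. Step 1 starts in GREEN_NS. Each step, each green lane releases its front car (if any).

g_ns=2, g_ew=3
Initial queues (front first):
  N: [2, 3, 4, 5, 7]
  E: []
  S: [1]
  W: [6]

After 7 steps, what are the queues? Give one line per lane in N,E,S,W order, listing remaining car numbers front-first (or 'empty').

Step 1 [NS]: N:car2-GO,E:wait,S:car1-GO,W:wait | queues: N=4 E=0 S=0 W=1
Step 2 [NS]: N:car3-GO,E:wait,S:empty,W:wait | queues: N=3 E=0 S=0 W=1
Step 3 [EW]: N:wait,E:empty,S:wait,W:car6-GO | queues: N=3 E=0 S=0 W=0
Step 4 [EW]: N:wait,E:empty,S:wait,W:empty | queues: N=3 E=0 S=0 W=0
Step 5 [EW]: N:wait,E:empty,S:wait,W:empty | queues: N=3 E=0 S=0 W=0
Step 6 [NS]: N:car4-GO,E:wait,S:empty,W:wait | queues: N=2 E=0 S=0 W=0
Step 7 [NS]: N:car5-GO,E:wait,S:empty,W:wait | queues: N=1 E=0 S=0 W=0

N: 7
E: empty
S: empty
W: empty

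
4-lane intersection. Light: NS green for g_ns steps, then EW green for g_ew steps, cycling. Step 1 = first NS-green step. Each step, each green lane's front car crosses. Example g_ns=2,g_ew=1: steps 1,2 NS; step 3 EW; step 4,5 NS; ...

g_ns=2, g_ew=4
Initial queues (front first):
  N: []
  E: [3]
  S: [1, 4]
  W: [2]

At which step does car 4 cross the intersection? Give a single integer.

Step 1 [NS]: N:empty,E:wait,S:car1-GO,W:wait | queues: N=0 E=1 S=1 W=1
Step 2 [NS]: N:empty,E:wait,S:car4-GO,W:wait | queues: N=0 E=1 S=0 W=1
Step 3 [EW]: N:wait,E:car3-GO,S:wait,W:car2-GO | queues: N=0 E=0 S=0 W=0
Car 4 crosses at step 2

2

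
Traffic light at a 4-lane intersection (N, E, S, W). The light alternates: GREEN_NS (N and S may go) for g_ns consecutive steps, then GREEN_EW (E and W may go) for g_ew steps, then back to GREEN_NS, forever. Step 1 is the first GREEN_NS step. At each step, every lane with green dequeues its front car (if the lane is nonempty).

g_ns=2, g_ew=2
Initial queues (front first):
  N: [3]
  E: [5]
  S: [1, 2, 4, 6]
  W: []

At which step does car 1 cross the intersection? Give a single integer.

Step 1 [NS]: N:car3-GO,E:wait,S:car1-GO,W:wait | queues: N=0 E=1 S=3 W=0
Step 2 [NS]: N:empty,E:wait,S:car2-GO,W:wait | queues: N=0 E=1 S=2 W=0
Step 3 [EW]: N:wait,E:car5-GO,S:wait,W:empty | queues: N=0 E=0 S=2 W=0
Step 4 [EW]: N:wait,E:empty,S:wait,W:empty | queues: N=0 E=0 S=2 W=0
Step 5 [NS]: N:empty,E:wait,S:car4-GO,W:wait | queues: N=0 E=0 S=1 W=0
Step 6 [NS]: N:empty,E:wait,S:car6-GO,W:wait | queues: N=0 E=0 S=0 W=0
Car 1 crosses at step 1

1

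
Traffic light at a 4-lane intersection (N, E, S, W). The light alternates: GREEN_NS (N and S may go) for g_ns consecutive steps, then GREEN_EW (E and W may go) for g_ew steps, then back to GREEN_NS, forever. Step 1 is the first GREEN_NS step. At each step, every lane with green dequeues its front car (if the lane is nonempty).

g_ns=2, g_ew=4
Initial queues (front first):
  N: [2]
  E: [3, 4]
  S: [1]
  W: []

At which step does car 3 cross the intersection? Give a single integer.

Step 1 [NS]: N:car2-GO,E:wait,S:car1-GO,W:wait | queues: N=0 E=2 S=0 W=0
Step 2 [NS]: N:empty,E:wait,S:empty,W:wait | queues: N=0 E=2 S=0 W=0
Step 3 [EW]: N:wait,E:car3-GO,S:wait,W:empty | queues: N=0 E=1 S=0 W=0
Step 4 [EW]: N:wait,E:car4-GO,S:wait,W:empty | queues: N=0 E=0 S=0 W=0
Car 3 crosses at step 3

3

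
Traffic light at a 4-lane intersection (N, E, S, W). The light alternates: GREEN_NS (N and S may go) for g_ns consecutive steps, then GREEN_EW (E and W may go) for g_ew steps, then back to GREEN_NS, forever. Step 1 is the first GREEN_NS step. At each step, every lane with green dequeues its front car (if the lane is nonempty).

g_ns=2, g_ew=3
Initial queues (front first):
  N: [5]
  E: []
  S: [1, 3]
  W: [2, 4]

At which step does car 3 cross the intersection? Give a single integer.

Step 1 [NS]: N:car5-GO,E:wait,S:car1-GO,W:wait | queues: N=0 E=0 S=1 W=2
Step 2 [NS]: N:empty,E:wait,S:car3-GO,W:wait | queues: N=0 E=0 S=0 W=2
Step 3 [EW]: N:wait,E:empty,S:wait,W:car2-GO | queues: N=0 E=0 S=0 W=1
Step 4 [EW]: N:wait,E:empty,S:wait,W:car4-GO | queues: N=0 E=0 S=0 W=0
Car 3 crosses at step 2

2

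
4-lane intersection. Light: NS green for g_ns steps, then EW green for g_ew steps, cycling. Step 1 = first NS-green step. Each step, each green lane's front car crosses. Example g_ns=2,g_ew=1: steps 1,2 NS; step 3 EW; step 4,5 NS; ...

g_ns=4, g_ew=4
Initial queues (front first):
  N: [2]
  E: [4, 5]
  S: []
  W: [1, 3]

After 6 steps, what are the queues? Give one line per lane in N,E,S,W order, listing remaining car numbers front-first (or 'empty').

Step 1 [NS]: N:car2-GO,E:wait,S:empty,W:wait | queues: N=0 E=2 S=0 W=2
Step 2 [NS]: N:empty,E:wait,S:empty,W:wait | queues: N=0 E=2 S=0 W=2
Step 3 [NS]: N:empty,E:wait,S:empty,W:wait | queues: N=0 E=2 S=0 W=2
Step 4 [NS]: N:empty,E:wait,S:empty,W:wait | queues: N=0 E=2 S=0 W=2
Step 5 [EW]: N:wait,E:car4-GO,S:wait,W:car1-GO | queues: N=0 E=1 S=0 W=1
Step 6 [EW]: N:wait,E:car5-GO,S:wait,W:car3-GO | queues: N=0 E=0 S=0 W=0

N: empty
E: empty
S: empty
W: empty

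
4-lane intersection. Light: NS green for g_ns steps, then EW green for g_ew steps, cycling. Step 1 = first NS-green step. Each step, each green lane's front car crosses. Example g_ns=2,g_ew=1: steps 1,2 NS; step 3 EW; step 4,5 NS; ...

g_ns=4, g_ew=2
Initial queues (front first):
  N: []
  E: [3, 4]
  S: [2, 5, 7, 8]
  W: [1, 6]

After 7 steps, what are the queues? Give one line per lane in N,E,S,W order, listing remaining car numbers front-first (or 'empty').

Step 1 [NS]: N:empty,E:wait,S:car2-GO,W:wait | queues: N=0 E=2 S=3 W=2
Step 2 [NS]: N:empty,E:wait,S:car5-GO,W:wait | queues: N=0 E=2 S=2 W=2
Step 3 [NS]: N:empty,E:wait,S:car7-GO,W:wait | queues: N=0 E=2 S=1 W=2
Step 4 [NS]: N:empty,E:wait,S:car8-GO,W:wait | queues: N=0 E=2 S=0 W=2
Step 5 [EW]: N:wait,E:car3-GO,S:wait,W:car1-GO | queues: N=0 E=1 S=0 W=1
Step 6 [EW]: N:wait,E:car4-GO,S:wait,W:car6-GO | queues: N=0 E=0 S=0 W=0

N: empty
E: empty
S: empty
W: empty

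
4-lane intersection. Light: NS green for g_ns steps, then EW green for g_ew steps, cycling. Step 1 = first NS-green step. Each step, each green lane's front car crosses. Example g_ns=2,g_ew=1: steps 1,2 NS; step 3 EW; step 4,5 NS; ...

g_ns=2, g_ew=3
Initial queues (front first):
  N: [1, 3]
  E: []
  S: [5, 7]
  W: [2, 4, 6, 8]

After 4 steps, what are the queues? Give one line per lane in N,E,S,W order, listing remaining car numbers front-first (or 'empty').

Step 1 [NS]: N:car1-GO,E:wait,S:car5-GO,W:wait | queues: N=1 E=0 S=1 W=4
Step 2 [NS]: N:car3-GO,E:wait,S:car7-GO,W:wait | queues: N=0 E=0 S=0 W=4
Step 3 [EW]: N:wait,E:empty,S:wait,W:car2-GO | queues: N=0 E=0 S=0 W=3
Step 4 [EW]: N:wait,E:empty,S:wait,W:car4-GO | queues: N=0 E=0 S=0 W=2

N: empty
E: empty
S: empty
W: 6 8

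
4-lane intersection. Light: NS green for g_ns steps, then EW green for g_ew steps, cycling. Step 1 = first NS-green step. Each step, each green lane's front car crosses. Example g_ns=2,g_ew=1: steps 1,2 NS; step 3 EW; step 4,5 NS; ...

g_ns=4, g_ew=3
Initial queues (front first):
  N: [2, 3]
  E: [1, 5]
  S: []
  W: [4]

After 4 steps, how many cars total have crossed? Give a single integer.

Answer: 2

Derivation:
Step 1 [NS]: N:car2-GO,E:wait,S:empty,W:wait | queues: N=1 E=2 S=0 W=1
Step 2 [NS]: N:car3-GO,E:wait,S:empty,W:wait | queues: N=0 E=2 S=0 W=1
Step 3 [NS]: N:empty,E:wait,S:empty,W:wait | queues: N=0 E=2 S=0 W=1
Step 4 [NS]: N:empty,E:wait,S:empty,W:wait | queues: N=0 E=2 S=0 W=1
Cars crossed by step 4: 2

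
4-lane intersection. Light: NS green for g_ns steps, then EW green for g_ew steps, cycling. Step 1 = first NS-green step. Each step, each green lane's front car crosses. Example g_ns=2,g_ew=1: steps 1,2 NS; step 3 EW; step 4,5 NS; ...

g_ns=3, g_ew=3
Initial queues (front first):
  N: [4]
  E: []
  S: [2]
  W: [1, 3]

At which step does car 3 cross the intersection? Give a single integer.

Step 1 [NS]: N:car4-GO,E:wait,S:car2-GO,W:wait | queues: N=0 E=0 S=0 W=2
Step 2 [NS]: N:empty,E:wait,S:empty,W:wait | queues: N=0 E=0 S=0 W=2
Step 3 [NS]: N:empty,E:wait,S:empty,W:wait | queues: N=0 E=0 S=0 W=2
Step 4 [EW]: N:wait,E:empty,S:wait,W:car1-GO | queues: N=0 E=0 S=0 W=1
Step 5 [EW]: N:wait,E:empty,S:wait,W:car3-GO | queues: N=0 E=0 S=0 W=0
Car 3 crosses at step 5

5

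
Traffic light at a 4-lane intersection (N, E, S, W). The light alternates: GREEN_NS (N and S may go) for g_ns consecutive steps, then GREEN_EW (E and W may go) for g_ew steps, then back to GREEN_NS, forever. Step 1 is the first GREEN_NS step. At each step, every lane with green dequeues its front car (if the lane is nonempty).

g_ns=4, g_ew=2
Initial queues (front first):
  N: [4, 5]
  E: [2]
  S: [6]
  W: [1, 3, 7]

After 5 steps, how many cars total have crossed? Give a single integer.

Answer: 5

Derivation:
Step 1 [NS]: N:car4-GO,E:wait,S:car6-GO,W:wait | queues: N=1 E=1 S=0 W=3
Step 2 [NS]: N:car5-GO,E:wait,S:empty,W:wait | queues: N=0 E=1 S=0 W=3
Step 3 [NS]: N:empty,E:wait,S:empty,W:wait | queues: N=0 E=1 S=0 W=3
Step 4 [NS]: N:empty,E:wait,S:empty,W:wait | queues: N=0 E=1 S=0 W=3
Step 5 [EW]: N:wait,E:car2-GO,S:wait,W:car1-GO | queues: N=0 E=0 S=0 W=2
Cars crossed by step 5: 5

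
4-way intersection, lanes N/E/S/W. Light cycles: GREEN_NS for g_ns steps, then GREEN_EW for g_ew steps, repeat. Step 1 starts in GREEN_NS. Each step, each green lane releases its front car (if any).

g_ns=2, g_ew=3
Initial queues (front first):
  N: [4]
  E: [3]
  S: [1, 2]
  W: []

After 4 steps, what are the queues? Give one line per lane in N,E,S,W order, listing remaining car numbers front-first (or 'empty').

Step 1 [NS]: N:car4-GO,E:wait,S:car1-GO,W:wait | queues: N=0 E=1 S=1 W=0
Step 2 [NS]: N:empty,E:wait,S:car2-GO,W:wait | queues: N=0 E=1 S=0 W=0
Step 3 [EW]: N:wait,E:car3-GO,S:wait,W:empty | queues: N=0 E=0 S=0 W=0

N: empty
E: empty
S: empty
W: empty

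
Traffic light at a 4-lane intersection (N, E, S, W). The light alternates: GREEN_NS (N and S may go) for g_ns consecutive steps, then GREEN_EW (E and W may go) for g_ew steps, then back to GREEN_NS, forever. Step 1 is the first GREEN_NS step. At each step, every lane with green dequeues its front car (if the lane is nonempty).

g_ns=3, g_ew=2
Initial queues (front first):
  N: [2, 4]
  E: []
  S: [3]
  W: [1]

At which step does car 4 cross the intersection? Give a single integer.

Step 1 [NS]: N:car2-GO,E:wait,S:car3-GO,W:wait | queues: N=1 E=0 S=0 W=1
Step 2 [NS]: N:car4-GO,E:wait,S:empty,W:wait | queues: N=0 E=0 S=0 W=1
Step 3 [NS]: N:empty,E:wait,S:empty,W:wait | queues: N=0 E=0 S=0 W=1
Step 4 [EW]: N:wait,E:empty,S:wait,W:car1-GO | queues: N=0 E=0 S=0 W=0
Car 4 crosses at step 2

2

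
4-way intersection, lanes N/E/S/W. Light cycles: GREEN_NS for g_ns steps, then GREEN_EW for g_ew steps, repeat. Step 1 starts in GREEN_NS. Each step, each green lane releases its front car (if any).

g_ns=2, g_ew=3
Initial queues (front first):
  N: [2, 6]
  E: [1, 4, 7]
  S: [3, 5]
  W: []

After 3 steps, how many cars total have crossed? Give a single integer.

Step 1 [NS]: N:car2-GO,E:wait,S:car3-GO,W:wait | queues: N=1 E=3 S=1 W=0
Step 2 [NS]: N:car6-GO,E:wait,S:car5-GO,W:wait | queues: N=0 E=3 S=0 W=0
Step 3 [EW]: N:wait,E:car1-GO,S:wait,W:empty | queues: N=0 E=2 S=0 W=0
Cars crossed by step 3: 5

Answer: 5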